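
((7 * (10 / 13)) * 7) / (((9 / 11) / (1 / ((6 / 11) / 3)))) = 29645 / 117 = 253.38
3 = 3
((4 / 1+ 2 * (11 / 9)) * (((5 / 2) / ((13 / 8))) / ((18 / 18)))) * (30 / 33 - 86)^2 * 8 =69488640 / 121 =574286.28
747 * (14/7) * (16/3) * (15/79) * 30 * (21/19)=75297600/1501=50164.96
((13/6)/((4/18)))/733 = 39/2932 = 0.01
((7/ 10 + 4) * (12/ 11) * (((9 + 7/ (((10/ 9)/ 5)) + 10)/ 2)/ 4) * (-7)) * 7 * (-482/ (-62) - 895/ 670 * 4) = -320294331/ 83080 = -3855.25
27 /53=0.51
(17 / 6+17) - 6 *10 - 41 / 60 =-817 / 20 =-40.85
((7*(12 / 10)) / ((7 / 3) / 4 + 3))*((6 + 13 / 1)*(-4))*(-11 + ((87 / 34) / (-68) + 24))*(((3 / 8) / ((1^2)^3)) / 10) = -107618679 / 1242700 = -86.60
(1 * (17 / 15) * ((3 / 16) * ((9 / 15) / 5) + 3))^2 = 46936201 / 4000000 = 11.73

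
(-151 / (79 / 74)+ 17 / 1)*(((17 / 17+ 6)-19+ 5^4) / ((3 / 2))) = -4017602 / 79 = -50855.72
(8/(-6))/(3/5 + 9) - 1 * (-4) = 139/36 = 3.86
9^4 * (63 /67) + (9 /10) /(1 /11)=4140063 /670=6179.20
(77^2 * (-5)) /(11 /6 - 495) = 16170 /269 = 60.11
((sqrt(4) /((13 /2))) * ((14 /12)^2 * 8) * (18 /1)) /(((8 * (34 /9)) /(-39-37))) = -33516 /221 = -151.66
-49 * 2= -98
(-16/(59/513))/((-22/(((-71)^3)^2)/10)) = 5257235652117840/649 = 8100517183540.59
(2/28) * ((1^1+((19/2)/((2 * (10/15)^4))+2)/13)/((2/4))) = 357/832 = 0.43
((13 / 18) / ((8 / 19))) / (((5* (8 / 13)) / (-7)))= -22477 / 5760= -3.90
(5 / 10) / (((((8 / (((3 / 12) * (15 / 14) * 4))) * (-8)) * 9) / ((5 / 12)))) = -25 / 64512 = -0.00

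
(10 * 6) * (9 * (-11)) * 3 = -17820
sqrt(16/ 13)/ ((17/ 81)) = 324 * sqrt(13)/ 221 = 5.29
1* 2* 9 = 18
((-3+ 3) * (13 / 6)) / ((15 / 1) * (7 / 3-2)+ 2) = 0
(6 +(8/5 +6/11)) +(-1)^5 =393/55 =7.15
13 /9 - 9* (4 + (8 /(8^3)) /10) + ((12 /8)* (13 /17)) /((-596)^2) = -75151643437 /2173921920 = -34.57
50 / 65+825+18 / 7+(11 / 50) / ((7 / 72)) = 1889623 / 2275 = 830.60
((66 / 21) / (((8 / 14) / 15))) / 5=33 / 2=16.50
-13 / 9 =-1.44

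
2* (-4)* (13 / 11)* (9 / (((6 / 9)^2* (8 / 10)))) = -5265 / 22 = -239.32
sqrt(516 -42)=sqrt(474)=21.77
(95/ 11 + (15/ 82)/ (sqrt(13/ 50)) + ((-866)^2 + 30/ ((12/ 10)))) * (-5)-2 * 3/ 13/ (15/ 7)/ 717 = -3749949.98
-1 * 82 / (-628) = 41 / 314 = 0.13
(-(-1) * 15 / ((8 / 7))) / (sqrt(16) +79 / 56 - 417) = -245 / 7683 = -0.03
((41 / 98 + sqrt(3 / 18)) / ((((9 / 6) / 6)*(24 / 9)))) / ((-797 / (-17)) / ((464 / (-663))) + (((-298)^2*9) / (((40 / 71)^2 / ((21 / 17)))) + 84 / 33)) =271150*sqrt(6) / 3373671001853 + 33351450 / 165309879090797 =0.00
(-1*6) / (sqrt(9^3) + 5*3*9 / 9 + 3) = -2 / 15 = -0.13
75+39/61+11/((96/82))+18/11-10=2469437/32208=76.67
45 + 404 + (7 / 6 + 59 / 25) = 67879 / 150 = 452.53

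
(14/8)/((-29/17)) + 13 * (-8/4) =-3135/116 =-27.03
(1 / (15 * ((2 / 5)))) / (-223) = -1 / 1338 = -0.00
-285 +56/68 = -4831/17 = -284.18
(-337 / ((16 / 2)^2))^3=-38272753 / 262144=-146.00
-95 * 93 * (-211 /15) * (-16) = -1988464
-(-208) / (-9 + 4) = -208 / 5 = -41.60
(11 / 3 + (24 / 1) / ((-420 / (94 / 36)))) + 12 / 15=272 / 63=4.32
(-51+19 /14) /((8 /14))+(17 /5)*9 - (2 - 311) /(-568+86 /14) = -2979901 /52440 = -56.82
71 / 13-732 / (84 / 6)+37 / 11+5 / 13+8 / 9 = -380063 / 9009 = -42.19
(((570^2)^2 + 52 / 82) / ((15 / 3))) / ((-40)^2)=13195001.25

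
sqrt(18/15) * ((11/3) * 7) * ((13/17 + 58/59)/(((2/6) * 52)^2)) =404943 * sqrt(30)/13560560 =0.16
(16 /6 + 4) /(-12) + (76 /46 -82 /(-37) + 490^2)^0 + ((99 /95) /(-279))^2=34693189 /78057225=0.44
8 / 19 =0.42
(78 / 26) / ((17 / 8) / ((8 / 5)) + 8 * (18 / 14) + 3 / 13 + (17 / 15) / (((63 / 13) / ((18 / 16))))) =262080 / 1057729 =0.25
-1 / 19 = -0.05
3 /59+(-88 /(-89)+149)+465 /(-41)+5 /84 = 2509355347 /18084444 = 138.76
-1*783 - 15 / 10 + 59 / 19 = -29693 / 38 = -781.39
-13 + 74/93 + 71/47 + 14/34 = -764017/74307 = -10.28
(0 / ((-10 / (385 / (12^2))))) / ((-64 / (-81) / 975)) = 0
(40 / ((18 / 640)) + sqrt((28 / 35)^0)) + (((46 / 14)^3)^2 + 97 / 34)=96638535005 / 36000594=2684.36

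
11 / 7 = 1.57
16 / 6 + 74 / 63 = 242 / 63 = 3.84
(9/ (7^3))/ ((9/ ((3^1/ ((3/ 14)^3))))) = 8/ 9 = 0.89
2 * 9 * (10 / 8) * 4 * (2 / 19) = 180 / 19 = 9.47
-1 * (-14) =14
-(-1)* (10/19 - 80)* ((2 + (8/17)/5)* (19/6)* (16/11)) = -430048/561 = -766.57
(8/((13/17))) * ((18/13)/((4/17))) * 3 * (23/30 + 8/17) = 193086/845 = 228.50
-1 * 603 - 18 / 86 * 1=-25938 / 43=-603.21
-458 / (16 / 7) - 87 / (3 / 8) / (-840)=-168083 / 840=-200.10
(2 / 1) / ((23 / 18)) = 36 / 23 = 1.57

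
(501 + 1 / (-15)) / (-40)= -3757 / 300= -12.52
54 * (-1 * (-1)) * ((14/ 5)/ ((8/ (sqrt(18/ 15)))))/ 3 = 63 * sqrt(30)/ 50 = 6.90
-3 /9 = -1 /3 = -0.33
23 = 23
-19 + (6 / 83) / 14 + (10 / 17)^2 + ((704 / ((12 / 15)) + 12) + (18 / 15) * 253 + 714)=1890.95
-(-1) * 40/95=8/19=0.42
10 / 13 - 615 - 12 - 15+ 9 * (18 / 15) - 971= -104093 / 65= -1601.43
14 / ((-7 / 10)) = -20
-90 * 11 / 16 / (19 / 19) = -495 / 8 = -61.88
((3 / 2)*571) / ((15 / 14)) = 3997 / 5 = 799.40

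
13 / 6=2.17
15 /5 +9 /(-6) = 3 /2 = 1.50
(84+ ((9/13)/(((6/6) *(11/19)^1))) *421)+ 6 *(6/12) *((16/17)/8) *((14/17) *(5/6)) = 24286877/41327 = 587.68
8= 8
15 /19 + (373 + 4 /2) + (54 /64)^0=7159 /19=376.79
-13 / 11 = -1.18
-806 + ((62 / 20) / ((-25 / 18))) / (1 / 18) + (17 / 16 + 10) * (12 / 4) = -1625977 / 2000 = -812.99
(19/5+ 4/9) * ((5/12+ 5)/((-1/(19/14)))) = -47177/1512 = -31.20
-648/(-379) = 1.71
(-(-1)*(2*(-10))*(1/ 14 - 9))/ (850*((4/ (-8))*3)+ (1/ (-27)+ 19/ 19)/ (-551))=-18596250/ 132777407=-0.14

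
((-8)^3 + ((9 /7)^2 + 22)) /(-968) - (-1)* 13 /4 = 178083 /47432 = 3.75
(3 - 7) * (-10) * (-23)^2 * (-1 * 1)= -21160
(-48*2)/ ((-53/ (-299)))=-28704/ 53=-541.58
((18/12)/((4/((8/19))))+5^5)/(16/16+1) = 29689/19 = 1562.58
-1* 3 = -3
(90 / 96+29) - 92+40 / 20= -60.06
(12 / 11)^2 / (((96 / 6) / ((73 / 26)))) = 657 / 3146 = 0.21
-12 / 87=-0.14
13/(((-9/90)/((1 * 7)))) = -910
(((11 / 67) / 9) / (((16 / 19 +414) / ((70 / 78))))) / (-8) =-1045 / 211841136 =-0.00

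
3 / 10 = 0.30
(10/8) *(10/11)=25/22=1.14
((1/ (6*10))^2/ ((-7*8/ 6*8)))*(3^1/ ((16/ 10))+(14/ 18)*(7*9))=-407/ 2150400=-0.00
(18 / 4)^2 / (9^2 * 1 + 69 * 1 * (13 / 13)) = 27 / 200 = 0.14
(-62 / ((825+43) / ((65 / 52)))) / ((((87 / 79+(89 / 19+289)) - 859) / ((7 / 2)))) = 7505 / 13550176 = 0.00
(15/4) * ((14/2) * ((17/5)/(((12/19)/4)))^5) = 24609945484901/202500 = 121530594.99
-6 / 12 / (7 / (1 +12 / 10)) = -11 / 70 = -0.16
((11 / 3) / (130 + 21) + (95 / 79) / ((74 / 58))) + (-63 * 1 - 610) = -889851919 / 1324119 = -672.03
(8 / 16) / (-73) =-1 / 146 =-0.01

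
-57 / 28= -2.04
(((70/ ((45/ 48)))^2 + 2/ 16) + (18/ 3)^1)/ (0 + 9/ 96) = 59533.19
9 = 9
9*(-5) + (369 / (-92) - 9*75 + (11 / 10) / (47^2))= -735695899 / 1016140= -724.01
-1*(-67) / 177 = 67 / 177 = 0.38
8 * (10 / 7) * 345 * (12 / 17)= 331200 / 119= 2783.19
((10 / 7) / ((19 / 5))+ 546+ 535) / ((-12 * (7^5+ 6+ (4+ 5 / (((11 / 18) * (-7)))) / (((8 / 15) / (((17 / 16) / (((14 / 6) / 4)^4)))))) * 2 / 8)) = -1266169751 / 59229509039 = -0.02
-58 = -58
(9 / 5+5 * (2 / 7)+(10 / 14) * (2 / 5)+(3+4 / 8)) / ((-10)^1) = -491 / 700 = -0.70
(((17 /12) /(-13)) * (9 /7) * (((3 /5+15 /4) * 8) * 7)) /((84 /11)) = -16269 /3640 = -4.47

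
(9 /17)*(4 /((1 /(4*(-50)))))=-7200 /17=-423.53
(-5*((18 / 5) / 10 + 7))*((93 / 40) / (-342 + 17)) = 2139 / 8125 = 0.26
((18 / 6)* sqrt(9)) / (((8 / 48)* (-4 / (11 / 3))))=-49.50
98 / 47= 2.09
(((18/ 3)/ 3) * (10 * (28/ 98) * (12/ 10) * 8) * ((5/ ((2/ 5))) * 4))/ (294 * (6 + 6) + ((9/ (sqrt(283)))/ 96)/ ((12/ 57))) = 4985349734400/ 6412406095511 - 15564800 * sqrt(283)/ 44886842668577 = 0.78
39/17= 2.29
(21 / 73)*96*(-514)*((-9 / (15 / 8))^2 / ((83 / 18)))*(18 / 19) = -193384267776 / 2878025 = -67193.39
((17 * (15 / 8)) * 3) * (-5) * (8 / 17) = -225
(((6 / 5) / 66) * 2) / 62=1 / 1705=0.00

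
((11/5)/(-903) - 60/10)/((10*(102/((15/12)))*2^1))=-27101/7368480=-0.00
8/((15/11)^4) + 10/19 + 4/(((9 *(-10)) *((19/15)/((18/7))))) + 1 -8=-28617601/6733125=-4.25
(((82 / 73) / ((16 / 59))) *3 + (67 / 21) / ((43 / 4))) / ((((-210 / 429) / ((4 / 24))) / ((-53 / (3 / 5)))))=50851929557 / 132892704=382.65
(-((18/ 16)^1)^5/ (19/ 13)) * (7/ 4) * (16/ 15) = -1791153/ 778240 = -2.30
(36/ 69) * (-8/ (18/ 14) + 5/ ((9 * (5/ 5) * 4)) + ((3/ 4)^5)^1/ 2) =-36647/ 11776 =-3.11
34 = 34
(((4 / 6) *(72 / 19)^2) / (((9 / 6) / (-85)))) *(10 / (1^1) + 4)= -2741760 / 361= -7594.90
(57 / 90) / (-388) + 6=69821 / 11640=6.00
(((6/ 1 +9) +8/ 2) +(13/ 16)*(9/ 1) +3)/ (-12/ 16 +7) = 469/ 100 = 4.69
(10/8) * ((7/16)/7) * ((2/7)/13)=5/2912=0.00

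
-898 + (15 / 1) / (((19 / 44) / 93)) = 2332.53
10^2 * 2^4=1600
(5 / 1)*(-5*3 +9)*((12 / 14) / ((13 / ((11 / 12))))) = -165 / 91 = -1.81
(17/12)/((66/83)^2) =117113/52272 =2.24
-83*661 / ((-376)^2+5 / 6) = -329178 / 848261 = -0.39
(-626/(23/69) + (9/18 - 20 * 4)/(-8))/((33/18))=-89667/88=-1018.94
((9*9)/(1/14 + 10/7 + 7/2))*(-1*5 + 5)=0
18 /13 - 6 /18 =41 /39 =1.05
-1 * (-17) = 17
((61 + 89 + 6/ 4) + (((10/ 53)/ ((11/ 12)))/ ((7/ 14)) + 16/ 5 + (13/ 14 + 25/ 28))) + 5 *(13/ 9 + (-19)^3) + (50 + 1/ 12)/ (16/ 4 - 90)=-34131.43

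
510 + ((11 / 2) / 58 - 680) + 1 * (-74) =-28293 / 116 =-243.91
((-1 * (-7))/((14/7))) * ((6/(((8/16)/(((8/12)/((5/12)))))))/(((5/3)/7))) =7056/25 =282.24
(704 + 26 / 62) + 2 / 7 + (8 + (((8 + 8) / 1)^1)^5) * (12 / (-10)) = -1364491763 / 1085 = -1257596.09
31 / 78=0.40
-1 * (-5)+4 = 9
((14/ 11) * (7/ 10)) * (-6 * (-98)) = 523.85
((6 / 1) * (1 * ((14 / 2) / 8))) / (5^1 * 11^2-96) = 21 / 2036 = 0.01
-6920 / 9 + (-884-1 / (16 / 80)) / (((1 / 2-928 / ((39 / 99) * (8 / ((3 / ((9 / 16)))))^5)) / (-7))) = -4631583022 / 5870331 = -788.98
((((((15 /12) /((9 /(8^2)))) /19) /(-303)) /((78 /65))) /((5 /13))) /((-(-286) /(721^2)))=-10396820 /1709829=-6.08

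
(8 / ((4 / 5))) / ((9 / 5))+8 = 122 / 9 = 13.56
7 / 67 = 0.10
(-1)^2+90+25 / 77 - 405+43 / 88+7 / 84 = -313.10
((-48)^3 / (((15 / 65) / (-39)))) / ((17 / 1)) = 18690048 / 17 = 1099414.59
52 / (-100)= -13 / 25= -0.52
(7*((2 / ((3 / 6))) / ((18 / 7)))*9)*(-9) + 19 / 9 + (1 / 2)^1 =-15829 / 18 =-879.39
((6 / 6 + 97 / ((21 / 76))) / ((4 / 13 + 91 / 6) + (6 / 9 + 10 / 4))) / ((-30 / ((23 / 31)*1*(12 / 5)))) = -4421014 / 3943975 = -1.12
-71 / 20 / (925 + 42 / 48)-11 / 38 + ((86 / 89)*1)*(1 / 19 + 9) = 1058905931 / 125252370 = 8.45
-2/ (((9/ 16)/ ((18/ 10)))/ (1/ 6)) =-16/ 15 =-1.07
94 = 94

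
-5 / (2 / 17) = -85 / 2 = -42.50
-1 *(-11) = 11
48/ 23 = 2.09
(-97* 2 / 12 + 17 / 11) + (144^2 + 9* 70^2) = 4278211 / 66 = 64821.38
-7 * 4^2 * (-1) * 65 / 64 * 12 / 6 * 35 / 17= 15925 / 34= 468.38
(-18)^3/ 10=-583.20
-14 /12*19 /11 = -133 /66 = -2.02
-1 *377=-377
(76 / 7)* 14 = 152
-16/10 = -8/5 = -1.60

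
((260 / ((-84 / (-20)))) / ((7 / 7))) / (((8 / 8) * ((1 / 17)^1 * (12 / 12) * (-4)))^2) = 93925 / 84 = 1118.15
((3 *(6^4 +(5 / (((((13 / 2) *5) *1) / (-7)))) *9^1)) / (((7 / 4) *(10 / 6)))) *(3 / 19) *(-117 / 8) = -2031723 / 665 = -3055.22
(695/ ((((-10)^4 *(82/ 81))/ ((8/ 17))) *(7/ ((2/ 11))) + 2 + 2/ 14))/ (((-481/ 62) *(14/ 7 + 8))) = -2443203/ 225879988165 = -0.00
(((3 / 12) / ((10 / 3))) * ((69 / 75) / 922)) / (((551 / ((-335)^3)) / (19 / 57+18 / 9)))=-48422843 / 4064176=-11.91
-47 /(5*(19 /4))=-188 /95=-1.98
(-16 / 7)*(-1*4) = 64 / 7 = 9.14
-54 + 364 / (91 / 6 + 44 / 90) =-43326 / 1409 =-30.75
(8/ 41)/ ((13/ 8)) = 64/ 533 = 0.12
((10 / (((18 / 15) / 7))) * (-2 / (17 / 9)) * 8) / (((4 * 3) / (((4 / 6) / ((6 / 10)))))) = -7000 / 153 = -45.75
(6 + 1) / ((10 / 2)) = 7 / 5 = 1.40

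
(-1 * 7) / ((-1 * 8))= 7 / 8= 0.88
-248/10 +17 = -39/5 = -7.80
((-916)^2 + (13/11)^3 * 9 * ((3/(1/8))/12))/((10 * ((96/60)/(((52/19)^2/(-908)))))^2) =15948792022501/71504629494232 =0.22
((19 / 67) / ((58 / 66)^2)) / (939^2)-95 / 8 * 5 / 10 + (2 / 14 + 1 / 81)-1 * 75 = -4045560607190723 / 50079791852496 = -80.78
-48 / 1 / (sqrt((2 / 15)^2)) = -360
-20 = -20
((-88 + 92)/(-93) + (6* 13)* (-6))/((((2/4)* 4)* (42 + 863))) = -21764/84165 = -0.26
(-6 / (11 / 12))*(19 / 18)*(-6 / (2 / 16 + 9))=3648 / 803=4.54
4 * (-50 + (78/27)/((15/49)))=-162.25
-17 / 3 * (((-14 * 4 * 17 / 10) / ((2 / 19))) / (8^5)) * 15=38437 / 16384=2.35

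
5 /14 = 0.36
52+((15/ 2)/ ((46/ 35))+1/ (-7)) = 37071/ 644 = 57.56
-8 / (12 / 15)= -10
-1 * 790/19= -790/19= -41.58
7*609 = 4263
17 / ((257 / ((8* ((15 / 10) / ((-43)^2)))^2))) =2448 / 878631857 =0.00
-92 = -92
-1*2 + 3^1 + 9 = 10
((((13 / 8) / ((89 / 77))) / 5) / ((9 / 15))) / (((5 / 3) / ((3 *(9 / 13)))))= 2079 / 3560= 0.58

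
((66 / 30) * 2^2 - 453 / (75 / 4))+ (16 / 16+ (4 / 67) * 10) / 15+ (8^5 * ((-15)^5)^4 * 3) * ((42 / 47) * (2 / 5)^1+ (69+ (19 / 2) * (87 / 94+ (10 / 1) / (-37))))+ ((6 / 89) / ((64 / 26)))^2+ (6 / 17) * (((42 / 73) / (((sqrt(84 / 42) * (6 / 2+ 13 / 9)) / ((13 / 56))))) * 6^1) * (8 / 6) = 1053 * sqrt(2) / 24820+ 931483151895027492152999999994249483694837 / 377014252800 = 2470684184953517736486486000000.00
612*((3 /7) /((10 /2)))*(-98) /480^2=-357 /16000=-0.02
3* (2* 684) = 4104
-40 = -40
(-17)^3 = -4913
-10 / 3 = -3.33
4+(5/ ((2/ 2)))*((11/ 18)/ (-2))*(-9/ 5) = 27/ 4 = 6.75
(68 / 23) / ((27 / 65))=4420 / 621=7.12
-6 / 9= -2 / 3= -0.67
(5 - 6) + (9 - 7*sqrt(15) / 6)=8 - 7*sqrt(15) / 6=3.48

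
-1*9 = -9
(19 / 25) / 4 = 19 / 100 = 0.19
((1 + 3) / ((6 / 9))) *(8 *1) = 48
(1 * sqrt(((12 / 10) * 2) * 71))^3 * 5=1704 * sqrt(1065) / 5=11121.78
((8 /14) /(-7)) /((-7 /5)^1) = 20 /343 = 0.06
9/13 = 0.69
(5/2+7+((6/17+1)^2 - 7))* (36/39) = 15018/3757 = 4.00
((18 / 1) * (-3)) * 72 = -3888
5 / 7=0.71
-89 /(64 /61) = -84.83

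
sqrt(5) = 2.24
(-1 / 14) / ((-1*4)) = 1 / 56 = 0.02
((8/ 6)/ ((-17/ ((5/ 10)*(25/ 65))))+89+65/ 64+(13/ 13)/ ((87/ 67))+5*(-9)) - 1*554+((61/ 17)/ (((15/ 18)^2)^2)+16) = -124280451207/ 256360000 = -484.79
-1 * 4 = -4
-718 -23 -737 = -1478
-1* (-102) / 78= 17 / 13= 1.31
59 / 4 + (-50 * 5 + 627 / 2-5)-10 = 253 / 4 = 63.25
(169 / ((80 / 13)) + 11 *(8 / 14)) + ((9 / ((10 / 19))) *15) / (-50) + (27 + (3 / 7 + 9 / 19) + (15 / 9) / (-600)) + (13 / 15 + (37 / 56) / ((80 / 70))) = 111009749 / 1915200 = 57.96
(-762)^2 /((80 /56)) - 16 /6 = 406448.13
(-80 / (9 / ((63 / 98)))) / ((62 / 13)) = -260 / 217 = -1.20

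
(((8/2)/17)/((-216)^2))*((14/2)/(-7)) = -1/198288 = -0.00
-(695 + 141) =-836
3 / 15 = 1 / 5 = 0.20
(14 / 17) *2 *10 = 280 / 17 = 16.47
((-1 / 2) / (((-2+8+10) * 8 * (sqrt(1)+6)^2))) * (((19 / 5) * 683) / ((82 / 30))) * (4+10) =-38931 / 36736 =-1.06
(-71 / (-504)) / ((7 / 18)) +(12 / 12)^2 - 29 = -27.64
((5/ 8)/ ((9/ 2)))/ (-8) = -5/ 288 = -0.02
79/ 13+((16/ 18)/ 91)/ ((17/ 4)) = 84641/ 13923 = 6.08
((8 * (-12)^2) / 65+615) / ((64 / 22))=452397 / 2080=217.50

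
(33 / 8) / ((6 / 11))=121 / 16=7.56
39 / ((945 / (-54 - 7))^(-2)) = 9359.84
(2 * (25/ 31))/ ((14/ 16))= 400/ 217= 1.84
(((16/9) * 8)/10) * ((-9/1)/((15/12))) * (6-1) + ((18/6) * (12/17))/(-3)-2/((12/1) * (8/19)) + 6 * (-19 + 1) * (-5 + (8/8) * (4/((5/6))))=-125263/4080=-30.70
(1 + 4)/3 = 5/3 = 1.67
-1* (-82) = 82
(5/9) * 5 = 25/9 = 2.78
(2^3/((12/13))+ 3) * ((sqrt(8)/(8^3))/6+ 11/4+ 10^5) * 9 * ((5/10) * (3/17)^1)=105 * sqrt(2)/17408+ 126003465/136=926496.07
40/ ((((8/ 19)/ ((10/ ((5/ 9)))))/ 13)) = 22230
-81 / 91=-0.89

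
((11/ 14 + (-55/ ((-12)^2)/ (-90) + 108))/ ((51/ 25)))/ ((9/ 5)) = 246735625/ 8328096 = 29.63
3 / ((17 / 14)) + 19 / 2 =407 / 34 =11.97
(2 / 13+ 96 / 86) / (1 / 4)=2840 / 559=5.08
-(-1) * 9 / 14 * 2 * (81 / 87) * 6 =1458 / 203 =7.18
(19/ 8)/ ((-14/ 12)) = -2.04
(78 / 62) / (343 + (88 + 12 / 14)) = 273 / 93713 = 0.00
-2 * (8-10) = 4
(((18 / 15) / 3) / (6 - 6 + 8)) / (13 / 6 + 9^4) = 3 / 393790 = 0.00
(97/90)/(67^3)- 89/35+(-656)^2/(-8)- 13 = -10195490347097/189480690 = -53807.54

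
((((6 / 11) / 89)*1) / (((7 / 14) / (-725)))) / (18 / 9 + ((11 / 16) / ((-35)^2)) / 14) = -795760000 / 179095323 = -4.44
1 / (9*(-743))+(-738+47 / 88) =-433966327 / 588456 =-737.47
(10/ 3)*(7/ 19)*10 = 700/ 57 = 12.28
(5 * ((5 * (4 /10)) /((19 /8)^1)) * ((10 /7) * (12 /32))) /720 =5 /1596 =0.00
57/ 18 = 3.17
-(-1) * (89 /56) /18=89 /1008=0.09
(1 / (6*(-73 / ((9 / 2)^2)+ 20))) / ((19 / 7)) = 189 / 50464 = 0.00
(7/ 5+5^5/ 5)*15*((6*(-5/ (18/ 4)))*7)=-438480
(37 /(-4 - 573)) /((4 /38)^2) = -5.79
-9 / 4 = -2.25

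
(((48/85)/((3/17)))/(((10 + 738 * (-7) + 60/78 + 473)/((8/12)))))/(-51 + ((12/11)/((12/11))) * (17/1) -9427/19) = 0.00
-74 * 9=-666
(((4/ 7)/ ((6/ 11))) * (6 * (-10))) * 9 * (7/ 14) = -1980/ 7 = -282.86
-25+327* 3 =956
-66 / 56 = -33 / 28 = -1.18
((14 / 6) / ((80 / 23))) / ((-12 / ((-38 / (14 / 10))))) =437 / 288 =1.52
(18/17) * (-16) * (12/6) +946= 15506/17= 912.12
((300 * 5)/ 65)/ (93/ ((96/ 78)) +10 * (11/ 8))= 4800/ 18577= 0.26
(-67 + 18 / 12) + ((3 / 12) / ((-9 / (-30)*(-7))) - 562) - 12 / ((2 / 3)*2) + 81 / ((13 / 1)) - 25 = -178921 / 273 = -655.39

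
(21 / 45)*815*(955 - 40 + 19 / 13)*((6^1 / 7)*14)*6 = 326252976 / 13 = 25096382.77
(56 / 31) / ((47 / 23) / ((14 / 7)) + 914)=368 / 186403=0.00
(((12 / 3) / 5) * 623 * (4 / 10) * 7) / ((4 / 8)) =69776 / 25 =2791.04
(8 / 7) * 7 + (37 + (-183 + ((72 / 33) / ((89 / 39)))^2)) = -131388762 / 958441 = -137.09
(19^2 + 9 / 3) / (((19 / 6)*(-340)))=-546 / 1615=-0.34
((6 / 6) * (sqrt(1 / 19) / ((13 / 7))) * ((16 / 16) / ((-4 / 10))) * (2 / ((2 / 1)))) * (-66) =1155 * sqrt(19) / 247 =20.38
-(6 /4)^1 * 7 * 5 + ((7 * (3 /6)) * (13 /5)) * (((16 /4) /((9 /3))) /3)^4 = -3421229 /65610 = -52.14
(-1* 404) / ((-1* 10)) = 202 / 5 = 40.40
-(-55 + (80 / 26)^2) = 7695 / 169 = 45.53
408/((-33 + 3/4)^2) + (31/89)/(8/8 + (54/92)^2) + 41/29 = 84115871203/40731315915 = 2.07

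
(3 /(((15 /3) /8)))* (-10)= -48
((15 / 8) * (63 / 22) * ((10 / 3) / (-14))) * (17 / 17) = -225 / 176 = -1.28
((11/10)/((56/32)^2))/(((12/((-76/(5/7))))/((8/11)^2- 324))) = 1189856/1155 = 1030.18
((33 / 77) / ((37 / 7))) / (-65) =-3 / 2405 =-0.00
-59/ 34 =-1.74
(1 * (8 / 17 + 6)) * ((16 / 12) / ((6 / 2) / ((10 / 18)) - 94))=-2200 / 22593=-0.10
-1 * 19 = -19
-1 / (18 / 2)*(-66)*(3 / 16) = 1.38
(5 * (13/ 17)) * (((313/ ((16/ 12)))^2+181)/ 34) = 57500105/ 9248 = 6217.57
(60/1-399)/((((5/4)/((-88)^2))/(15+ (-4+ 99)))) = -231019008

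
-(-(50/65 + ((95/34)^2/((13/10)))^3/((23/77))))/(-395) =-1416553053144373/770847555455848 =-1.84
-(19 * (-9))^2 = -29241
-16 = -16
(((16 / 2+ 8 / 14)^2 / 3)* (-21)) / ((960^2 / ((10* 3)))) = -15 / 896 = -0.02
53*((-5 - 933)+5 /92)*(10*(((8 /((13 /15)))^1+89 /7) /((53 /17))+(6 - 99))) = 89438464225 /2093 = 42732185.49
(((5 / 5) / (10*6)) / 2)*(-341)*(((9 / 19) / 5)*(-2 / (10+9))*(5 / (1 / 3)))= 3069 / 7220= 0.43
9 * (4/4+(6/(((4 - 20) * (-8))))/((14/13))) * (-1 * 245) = -294525/128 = -2300.98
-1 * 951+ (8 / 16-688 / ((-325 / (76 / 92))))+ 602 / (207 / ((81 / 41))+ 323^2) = -476119946183 / 501841600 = -948.75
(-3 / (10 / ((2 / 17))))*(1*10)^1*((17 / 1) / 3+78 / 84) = -277 / 119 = -2.33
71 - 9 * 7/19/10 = 70.67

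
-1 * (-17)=17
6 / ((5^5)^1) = 6 / 3125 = 0.00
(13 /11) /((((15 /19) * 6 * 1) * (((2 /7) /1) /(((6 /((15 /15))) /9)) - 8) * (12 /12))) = -1729 /52470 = -0.03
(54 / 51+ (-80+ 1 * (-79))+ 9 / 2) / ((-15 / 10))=1739 / 17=102.29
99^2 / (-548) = -9801 / 548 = -17.89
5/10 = 1/2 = 0.50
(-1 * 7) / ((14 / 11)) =-11 / 2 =-5.50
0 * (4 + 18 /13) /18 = 0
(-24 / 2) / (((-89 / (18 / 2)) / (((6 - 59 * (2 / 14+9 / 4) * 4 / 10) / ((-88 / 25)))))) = 476955 / 27412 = 17.40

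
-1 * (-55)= 55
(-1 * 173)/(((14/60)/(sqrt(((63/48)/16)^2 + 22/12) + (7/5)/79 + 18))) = -7387446/553 - 865 * sqrt(1085313)/896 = -14364.59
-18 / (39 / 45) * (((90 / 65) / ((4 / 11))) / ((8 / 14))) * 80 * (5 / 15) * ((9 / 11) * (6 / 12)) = -255150 / 169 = -1509.76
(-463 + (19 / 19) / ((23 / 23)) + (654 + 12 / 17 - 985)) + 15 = -13214 / 17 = -777.29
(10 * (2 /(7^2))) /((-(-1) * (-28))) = -5 /343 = -0.01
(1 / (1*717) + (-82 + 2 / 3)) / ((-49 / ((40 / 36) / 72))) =291575 / 11383092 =0.03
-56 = -56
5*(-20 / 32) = -25 / 8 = -3.12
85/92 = 0.92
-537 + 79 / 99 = -53084 / 99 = -536.20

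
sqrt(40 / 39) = 2* sqrt(390) / 39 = 1.01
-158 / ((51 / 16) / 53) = -133984 / 51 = -2627.14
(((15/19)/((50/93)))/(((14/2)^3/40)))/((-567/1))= -0.00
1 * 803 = 803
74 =74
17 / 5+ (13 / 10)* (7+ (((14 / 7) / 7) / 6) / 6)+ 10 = 28363 / 1260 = 22.51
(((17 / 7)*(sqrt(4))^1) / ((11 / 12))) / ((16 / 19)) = 969 / 154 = 6.29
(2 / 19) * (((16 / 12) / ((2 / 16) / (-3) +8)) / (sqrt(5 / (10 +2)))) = 128 * sqrt(15) / 18145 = 0.03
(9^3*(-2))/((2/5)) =-3645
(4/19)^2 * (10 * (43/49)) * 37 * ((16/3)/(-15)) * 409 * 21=-333168128/7581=-43947.78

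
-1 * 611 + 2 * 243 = -125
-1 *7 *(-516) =3612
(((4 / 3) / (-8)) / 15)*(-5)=1 / 18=0.06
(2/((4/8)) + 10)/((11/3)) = 42/11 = 3.82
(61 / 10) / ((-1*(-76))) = 61 / 760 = 0.08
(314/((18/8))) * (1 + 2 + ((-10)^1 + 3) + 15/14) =-25748/63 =-408.70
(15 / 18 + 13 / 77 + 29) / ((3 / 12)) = 27722 / 231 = 120.01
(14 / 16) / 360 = 7 / 2880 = 0.00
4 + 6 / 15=22 / 5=4.40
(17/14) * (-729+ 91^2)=64192/7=9170.29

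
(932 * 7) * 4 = 26096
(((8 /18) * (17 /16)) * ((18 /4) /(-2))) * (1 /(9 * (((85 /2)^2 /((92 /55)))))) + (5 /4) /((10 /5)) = 1051691 /1683000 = 0.62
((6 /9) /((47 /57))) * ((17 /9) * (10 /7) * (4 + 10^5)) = 646025840 /2961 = 218178.26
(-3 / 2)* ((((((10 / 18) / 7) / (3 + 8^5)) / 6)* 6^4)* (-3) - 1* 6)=2065113 / 229397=9.00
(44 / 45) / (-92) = -11 / 1035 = -0.01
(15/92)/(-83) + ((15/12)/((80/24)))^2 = 0.14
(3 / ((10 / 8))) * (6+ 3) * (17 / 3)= 612 / 5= 122.40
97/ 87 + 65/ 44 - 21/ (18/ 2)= 991/ 3828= 0.26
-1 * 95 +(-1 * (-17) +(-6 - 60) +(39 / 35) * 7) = -681 / 5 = -136.20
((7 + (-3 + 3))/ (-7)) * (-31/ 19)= 31/ 19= 1.63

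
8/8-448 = -447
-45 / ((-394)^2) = -0.00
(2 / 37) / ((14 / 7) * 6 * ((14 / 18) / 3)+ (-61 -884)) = -18 / 313649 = -0.00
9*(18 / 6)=27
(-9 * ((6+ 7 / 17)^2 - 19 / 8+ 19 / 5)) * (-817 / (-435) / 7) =-102.71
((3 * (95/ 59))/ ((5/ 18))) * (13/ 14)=6669/ 413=16.15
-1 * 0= 0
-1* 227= -227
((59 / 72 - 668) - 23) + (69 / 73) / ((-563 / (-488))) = -2039908223 / 2959128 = -689.36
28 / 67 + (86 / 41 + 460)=1270530 / 2747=462.52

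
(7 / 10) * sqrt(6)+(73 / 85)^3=389017 / 614125+7 * sqrt(6) / 10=2.35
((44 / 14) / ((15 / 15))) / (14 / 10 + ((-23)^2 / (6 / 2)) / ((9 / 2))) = 2970 / 38353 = 0.08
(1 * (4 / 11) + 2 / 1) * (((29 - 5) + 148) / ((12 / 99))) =3354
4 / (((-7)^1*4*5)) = -1 / 35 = -0.03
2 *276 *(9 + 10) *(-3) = -31464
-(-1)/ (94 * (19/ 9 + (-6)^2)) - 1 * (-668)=21537665/ 32242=668.00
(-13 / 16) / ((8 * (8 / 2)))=-13 / 512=-0.03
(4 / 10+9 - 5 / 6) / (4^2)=257 / 480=0.54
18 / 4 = 9 / 2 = 4.50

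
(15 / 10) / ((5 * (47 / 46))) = 69 / 235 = 0.29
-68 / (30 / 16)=-544 / 15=-36.27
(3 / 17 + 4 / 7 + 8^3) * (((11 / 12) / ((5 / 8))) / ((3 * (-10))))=-223729 / 8925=-25.07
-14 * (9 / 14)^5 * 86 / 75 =-846369 / 480200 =-1.76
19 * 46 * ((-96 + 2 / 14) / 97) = -863.70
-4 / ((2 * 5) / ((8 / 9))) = -0.36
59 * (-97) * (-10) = 57230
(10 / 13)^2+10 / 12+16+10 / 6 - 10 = 3073 / 338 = 9.09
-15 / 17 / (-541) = 15 / 9197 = 0.00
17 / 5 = 3.40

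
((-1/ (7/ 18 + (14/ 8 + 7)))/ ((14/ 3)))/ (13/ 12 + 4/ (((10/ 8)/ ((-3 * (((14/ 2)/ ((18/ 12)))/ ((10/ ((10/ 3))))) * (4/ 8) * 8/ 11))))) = 35640/ 6607307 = 0.01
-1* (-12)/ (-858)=-2/ 143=-0.01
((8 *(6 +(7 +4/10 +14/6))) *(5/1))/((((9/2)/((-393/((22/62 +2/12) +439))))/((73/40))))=-279851632/1226265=-228.21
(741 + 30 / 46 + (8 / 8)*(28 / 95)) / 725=1621154 / 1584125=1.02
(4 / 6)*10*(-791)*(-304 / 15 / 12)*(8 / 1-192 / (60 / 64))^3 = -8485385904128 / 125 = -67883087233.02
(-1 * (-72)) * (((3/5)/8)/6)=9/10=0.90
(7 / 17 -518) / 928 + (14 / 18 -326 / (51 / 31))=-28103863 / 141984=-197.94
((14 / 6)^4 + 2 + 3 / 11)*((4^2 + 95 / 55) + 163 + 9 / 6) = 56999962 / 9801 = 5815.73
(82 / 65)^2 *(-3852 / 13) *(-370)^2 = -141833043648 / 2197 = -64557598.38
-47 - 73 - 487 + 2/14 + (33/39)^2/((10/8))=-3586172/5915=-606.28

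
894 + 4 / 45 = 40234 / 45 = 894.09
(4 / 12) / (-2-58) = -1 / 180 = -0.01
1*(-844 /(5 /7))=-5908 /5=-1181.60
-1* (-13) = 13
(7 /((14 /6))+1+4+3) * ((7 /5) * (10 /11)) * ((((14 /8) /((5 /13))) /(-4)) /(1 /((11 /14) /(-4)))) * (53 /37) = 53053 /11840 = 4.48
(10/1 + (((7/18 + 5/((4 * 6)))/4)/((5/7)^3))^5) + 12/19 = 12227428252886845539526231/1148857344000000000000000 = 10.64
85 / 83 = 1.02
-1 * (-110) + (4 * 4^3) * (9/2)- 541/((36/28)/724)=-2730430/9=-303381.11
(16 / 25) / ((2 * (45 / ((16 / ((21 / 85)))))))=2176 / 4725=0.46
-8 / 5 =-1.60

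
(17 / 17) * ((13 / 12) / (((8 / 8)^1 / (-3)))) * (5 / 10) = -13 / 8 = -1.62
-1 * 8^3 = -512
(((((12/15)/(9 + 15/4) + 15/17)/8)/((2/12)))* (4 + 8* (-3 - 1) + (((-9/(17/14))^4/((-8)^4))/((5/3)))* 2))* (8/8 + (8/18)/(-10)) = -15020520159631/817837632000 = -18.37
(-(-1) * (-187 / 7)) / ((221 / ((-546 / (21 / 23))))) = 506 / 7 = 72.29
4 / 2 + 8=10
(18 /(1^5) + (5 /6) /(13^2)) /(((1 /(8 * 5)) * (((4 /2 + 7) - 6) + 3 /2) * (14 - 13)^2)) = 730280 /4563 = 160.04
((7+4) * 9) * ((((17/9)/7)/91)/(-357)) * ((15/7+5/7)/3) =-220/280917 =-0.00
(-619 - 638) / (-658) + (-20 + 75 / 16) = -70549 / 5264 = -13.40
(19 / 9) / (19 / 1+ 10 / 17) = 0.11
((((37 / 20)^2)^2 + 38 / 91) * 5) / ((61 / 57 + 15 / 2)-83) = -10067833107 / 12354160000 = -0.81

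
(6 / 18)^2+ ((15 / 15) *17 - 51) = -305 / 9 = -33.89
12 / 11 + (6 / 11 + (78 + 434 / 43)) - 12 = 36766 / 473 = 77.73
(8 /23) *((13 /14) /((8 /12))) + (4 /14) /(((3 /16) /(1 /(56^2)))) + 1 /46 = 11992 /23667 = 0.51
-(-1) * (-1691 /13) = -1691 /13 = -130.08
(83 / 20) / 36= 83 / 720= 0.12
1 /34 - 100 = -3399 /34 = -99.97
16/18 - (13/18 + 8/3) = -5/2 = -2.50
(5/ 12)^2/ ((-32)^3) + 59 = 278396903/ 4718592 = 59.00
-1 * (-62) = 62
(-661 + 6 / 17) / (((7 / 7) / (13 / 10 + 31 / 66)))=-298132 / 255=-1169.15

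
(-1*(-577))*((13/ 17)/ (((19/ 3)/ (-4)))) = -278.67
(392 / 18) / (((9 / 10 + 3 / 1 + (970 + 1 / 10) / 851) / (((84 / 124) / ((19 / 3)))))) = 0.46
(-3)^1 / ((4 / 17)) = -51 / 4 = -12.75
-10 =-10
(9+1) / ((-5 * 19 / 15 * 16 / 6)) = -45 / 76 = -0.59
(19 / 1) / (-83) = -19 / 83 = -0.23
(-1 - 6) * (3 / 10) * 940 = -1974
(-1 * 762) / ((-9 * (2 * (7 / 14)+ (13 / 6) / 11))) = 5588 / 79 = 70.73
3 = 3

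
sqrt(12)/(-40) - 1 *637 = -637 - sqrt(3)/20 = -637.09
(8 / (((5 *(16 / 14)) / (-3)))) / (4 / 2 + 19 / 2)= -42 / 115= -0.37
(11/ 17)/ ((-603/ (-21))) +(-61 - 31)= -91.98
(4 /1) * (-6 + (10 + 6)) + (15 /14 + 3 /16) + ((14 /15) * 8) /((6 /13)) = 289481 /5040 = 57.44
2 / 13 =0.15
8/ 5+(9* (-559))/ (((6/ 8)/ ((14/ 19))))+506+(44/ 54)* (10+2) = -4425.36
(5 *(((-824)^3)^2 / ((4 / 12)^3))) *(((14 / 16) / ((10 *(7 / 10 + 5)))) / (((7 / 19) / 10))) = 17607017543698022400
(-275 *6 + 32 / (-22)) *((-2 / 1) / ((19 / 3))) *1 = 108996 / 209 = 521.51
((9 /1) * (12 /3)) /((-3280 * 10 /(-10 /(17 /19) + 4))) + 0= 549 /69700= 0.01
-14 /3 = -4.67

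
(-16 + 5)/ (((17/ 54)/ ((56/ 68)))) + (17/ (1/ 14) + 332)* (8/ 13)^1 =1209732/ 3757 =321.99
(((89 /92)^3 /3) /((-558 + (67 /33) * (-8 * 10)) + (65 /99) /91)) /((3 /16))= -54282613 /24297450332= -0.00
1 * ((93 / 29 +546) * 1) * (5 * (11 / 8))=875985 / 232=3775.80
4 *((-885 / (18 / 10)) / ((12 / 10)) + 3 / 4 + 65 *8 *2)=22717 / 9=2524.11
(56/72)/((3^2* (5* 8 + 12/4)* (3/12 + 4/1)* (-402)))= -14/11901411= -0.00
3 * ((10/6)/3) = 5/3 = 1.67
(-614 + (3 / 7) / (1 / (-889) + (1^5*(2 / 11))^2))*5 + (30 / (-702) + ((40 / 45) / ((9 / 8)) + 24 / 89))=-64423886236 / 21461193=-3001.88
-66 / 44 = -3 / 2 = -1.50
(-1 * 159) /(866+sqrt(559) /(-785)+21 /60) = -452718816380 /2466748088659 - 665680 * sqrt(559) /2466748088659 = -0.18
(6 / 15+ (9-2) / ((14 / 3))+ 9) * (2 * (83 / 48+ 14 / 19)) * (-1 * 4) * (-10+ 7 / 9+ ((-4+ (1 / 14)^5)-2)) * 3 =18062449499939 / 1839358080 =9819.97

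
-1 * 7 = -7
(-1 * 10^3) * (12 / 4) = -3000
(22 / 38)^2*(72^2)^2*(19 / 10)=1625868288 / 95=17114403.03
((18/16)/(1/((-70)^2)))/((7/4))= 3150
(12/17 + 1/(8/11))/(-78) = -283/10608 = -0.03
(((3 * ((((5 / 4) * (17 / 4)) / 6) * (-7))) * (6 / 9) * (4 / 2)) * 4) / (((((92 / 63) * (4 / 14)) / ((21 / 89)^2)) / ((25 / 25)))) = -38572065 / 2914928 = -13.23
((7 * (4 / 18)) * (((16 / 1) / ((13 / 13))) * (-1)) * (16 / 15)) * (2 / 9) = -7168 / 1215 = -5.90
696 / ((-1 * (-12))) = 58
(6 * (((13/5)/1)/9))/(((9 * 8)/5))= 13/108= 0.12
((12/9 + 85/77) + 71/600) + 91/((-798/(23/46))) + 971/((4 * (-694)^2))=528274119389/211390040400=2.50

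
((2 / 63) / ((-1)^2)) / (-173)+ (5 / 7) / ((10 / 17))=26465 / 21798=1.21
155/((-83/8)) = -1240/83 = -14.94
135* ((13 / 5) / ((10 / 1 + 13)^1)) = 351 / 23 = 15.26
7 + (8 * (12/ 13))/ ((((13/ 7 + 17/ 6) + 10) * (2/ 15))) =86387/ 8021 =10.77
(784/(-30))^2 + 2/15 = 153694/225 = 683.08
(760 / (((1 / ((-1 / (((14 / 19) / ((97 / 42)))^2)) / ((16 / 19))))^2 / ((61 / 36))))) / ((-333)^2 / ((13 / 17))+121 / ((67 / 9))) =21022295579016487361645 / 17394928619376879599616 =1.21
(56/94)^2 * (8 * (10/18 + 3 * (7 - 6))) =200704/19881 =10.10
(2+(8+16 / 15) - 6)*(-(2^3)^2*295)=-286976 / 3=-95658.67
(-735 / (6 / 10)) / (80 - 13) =-1225 / 67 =-18.28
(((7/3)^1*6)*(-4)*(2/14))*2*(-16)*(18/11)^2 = 82944/121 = 685.49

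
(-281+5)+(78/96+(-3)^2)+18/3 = -4163/16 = -260.19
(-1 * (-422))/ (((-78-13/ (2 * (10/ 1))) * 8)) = -1055/ 1573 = -0.67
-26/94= -0.28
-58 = -58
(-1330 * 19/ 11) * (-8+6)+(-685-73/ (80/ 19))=3425143/ 880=3892.21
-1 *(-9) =9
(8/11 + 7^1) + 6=151/11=13.73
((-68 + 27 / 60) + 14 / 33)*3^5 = -3588543 / 220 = -16311.56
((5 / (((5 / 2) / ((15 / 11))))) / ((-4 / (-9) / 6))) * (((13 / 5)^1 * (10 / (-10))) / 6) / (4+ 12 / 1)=-351 / 352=-1.00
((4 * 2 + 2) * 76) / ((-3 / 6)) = -1520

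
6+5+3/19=212/19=11.16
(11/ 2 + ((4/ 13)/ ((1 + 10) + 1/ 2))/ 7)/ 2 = 23039/ 8372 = 2.75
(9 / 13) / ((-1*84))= -3 / 364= -0.01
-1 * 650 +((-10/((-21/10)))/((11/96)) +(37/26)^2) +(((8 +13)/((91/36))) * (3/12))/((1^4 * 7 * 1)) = -606.12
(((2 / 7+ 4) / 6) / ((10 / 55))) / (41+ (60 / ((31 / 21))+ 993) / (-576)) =163680 / 1633457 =0.10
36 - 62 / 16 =257 / 8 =32.12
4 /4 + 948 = 949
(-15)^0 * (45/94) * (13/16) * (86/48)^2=120185/96256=1.25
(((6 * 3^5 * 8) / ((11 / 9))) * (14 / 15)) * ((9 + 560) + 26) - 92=58295660 / 11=5299605.45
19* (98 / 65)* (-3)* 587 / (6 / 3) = -1639491 / 65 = -25222.94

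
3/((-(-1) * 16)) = 3/16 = 0.19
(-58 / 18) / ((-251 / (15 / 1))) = 145 / 753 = 0.19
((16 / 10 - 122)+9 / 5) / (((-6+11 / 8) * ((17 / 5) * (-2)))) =-2372 / 629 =-3.77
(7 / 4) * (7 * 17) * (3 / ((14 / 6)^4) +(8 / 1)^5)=1337495587 / 196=6823957.08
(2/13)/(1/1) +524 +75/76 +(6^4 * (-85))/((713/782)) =-3684410711/30628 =-120295.50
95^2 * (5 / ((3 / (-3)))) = -45125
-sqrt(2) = -1.41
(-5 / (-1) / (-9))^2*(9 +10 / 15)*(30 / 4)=3625 / 162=22.38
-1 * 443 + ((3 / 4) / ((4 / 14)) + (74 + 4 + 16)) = -2771 / 8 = -346.38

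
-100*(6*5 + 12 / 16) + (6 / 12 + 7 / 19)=-116817 / 38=-3074.13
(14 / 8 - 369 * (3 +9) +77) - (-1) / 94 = -817657 / 188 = -4349.24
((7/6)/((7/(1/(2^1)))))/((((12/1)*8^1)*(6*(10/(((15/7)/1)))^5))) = 9/137682944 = 0.00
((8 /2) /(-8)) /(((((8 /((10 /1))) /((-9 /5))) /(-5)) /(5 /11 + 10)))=-5175 /88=-58.81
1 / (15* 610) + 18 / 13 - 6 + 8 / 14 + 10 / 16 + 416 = 1374142789 / 3330600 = 412.58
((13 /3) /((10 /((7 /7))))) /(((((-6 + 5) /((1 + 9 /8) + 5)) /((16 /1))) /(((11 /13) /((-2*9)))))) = 209 /90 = 2.32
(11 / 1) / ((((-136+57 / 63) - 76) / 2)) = -42 / 403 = -0.10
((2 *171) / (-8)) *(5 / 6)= -285 / 8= -35.62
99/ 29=3.41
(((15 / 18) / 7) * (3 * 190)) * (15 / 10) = 1425 / 14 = 101.79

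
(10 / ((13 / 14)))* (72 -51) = 2940 / 13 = 226.15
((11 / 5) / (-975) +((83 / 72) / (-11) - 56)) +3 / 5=-71437579 / 1287000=-55.51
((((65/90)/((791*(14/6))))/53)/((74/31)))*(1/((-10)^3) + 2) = 805597/130296684000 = 0.00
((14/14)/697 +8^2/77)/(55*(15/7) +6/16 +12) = 0.01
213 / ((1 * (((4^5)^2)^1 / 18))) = 1917 / 524288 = 0.00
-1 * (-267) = 267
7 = 7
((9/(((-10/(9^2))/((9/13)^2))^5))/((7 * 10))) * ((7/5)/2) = -109418989131512359209/1378584918490000000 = -79.37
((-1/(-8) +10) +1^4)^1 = 89/8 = 11.12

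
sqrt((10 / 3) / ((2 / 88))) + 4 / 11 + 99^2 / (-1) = -107807 / 11 + 2*sqrt(330) / 3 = -9788.53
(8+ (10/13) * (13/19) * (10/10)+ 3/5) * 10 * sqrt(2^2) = 182.53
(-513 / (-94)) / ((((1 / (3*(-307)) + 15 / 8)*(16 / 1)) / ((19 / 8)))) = 8976987 / 20765728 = 0.43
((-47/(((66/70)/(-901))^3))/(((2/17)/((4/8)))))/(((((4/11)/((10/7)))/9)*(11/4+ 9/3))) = 17897701048031875/16698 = 1071846990539.70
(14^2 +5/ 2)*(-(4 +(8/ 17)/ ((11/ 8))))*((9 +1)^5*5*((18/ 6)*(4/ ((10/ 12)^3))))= -1671134976000/ 187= -8936550673.80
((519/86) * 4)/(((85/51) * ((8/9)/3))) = 42039/860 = 48.88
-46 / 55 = -0.84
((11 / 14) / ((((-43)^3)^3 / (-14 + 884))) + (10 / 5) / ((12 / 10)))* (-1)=-17590741417775150 / 10554444850673703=-1.67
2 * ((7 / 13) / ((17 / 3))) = 42 / 221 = 0.19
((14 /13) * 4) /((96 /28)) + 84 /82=2.28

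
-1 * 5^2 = -25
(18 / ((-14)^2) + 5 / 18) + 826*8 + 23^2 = 3147580 / 441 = 7137.37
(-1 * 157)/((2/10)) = -785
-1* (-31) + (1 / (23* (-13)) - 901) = -260131 / 299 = -870.00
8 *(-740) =-5920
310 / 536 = 155 / 268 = 0.58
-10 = -10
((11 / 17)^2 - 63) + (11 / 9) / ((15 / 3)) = -810691 / 13005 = -62.34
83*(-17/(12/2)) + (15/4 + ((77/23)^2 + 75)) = -921785/6348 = -145.21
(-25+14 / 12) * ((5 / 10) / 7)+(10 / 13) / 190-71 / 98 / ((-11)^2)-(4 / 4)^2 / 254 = -3812558825 / 2231841612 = -1.71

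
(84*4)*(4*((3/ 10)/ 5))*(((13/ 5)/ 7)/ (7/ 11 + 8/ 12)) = 123552/ 5375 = 22.99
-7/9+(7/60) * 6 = -7/90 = -0.08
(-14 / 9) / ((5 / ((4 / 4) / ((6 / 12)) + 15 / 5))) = -14 / 9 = -1.56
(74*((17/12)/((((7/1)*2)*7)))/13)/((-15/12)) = -629/9555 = -0.07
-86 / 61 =-1.41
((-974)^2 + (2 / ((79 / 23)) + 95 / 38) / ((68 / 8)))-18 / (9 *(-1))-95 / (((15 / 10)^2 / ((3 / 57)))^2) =1960801380659 / 2066877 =948678.31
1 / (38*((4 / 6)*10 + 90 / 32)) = 24 / 8645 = 0.00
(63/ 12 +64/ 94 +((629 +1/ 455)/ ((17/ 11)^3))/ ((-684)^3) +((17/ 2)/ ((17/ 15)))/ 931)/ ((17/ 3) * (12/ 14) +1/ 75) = 1.22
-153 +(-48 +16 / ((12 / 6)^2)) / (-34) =-151.71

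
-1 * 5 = -5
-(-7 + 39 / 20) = 101 / 20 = 5.05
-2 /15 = -0.13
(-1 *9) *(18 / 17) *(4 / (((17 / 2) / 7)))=-9072 / 289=-31.39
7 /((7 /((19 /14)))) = 19 /14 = 1.36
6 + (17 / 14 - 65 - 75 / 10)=-457 / 7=-65.29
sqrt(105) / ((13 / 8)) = 8 * sqrt(105) / 13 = 6.31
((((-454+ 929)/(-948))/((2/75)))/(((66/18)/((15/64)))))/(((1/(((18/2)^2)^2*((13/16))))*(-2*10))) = 9115689375/28475392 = 320.13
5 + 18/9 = 7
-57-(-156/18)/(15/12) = -751/15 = -50.07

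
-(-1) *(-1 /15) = -0.07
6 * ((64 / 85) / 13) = 384 / 1105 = 0.35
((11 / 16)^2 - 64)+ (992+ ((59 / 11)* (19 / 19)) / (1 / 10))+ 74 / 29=80411335 / 81664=984.66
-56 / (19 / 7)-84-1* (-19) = -1627 / 19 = -85.63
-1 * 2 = -2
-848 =-848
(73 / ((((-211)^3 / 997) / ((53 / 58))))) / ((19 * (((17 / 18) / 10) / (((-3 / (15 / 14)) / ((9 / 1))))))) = 108007004 / 87992951677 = 0.00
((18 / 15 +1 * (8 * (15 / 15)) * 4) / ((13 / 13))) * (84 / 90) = 2324 / 75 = 30.99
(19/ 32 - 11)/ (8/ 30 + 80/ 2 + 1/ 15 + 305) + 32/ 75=26647/ 67200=0.40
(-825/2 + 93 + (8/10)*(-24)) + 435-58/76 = 9076/95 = 95.54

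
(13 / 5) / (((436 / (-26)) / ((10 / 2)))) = -169 / 218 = -0.78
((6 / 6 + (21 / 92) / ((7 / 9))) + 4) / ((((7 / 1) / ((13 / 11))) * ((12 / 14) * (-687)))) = -6331 / 4171464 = -0.00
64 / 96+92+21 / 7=287 / 3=95.67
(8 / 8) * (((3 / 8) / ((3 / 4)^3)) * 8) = 64 / 9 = 7.11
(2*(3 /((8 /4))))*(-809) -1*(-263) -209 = -2373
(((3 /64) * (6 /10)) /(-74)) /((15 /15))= -9 /23680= -0.00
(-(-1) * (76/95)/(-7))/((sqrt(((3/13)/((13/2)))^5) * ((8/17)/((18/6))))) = -6311981 * sqrt(6)/5040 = -3067.69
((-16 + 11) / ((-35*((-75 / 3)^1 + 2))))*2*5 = -10 / 161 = -0.06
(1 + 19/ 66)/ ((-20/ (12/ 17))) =-1/ 22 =-0.05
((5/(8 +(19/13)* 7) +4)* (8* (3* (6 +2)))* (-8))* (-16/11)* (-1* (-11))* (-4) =-33193984/79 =-420177.01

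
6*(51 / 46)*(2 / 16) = 153 / 184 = 0.83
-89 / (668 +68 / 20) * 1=-0.13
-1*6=-6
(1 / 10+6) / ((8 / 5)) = 61 / 16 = 3.81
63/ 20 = 3.15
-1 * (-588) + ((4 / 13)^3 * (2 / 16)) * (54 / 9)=1291884 / 2197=588.02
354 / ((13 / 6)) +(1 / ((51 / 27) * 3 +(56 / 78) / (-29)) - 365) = -5569966 / 27651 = -201.44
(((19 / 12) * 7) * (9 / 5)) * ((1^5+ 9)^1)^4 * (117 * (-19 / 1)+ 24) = -438700500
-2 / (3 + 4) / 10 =-1 / 35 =-0.03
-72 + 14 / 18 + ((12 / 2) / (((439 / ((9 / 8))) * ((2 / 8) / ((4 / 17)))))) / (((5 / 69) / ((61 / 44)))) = -262085278 / 3694185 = -70.95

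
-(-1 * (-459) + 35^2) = -1684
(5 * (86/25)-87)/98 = -0.71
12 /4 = 3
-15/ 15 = -1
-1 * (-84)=84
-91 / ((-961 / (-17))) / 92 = -1547 / 88412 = -0.02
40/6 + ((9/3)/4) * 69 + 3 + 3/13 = 9617/156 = 61.65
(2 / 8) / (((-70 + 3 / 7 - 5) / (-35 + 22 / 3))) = 581 / 6264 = 0.09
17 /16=1.06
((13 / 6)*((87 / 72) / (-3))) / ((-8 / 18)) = 377 / 192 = 1.96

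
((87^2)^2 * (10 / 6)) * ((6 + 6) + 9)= 2005141635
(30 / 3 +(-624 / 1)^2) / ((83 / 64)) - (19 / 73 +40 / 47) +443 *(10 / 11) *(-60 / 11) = 10270124228945 / 34457533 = 298051.64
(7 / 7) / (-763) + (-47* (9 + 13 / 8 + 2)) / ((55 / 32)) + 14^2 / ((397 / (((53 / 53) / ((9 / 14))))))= -51650111167 / 149940945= -344.47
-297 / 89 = -3.34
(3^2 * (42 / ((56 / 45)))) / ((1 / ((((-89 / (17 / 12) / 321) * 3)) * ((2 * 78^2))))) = -3947360040 / 1819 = -2170071.49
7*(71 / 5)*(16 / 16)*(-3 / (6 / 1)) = -497 / 10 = -49.70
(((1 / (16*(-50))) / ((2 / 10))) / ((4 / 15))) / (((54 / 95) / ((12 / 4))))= -95 / 768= -0.12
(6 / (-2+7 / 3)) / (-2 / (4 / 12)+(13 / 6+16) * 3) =36 / 97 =0.37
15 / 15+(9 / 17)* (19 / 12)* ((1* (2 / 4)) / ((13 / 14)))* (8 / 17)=4555 / 3757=1.21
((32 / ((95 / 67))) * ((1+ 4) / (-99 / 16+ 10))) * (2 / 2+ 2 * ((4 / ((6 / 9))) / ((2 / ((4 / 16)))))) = 85760 / 1159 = 73.99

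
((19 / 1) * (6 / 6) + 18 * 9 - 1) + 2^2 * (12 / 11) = 2028 / 11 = 184.36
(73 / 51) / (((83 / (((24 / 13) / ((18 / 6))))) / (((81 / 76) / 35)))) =3942 / 12198095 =0.00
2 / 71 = 0.03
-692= -692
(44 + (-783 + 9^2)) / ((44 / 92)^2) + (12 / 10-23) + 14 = -1745129 / 605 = -2884.51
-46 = -46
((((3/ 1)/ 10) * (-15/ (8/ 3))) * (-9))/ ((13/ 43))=10449/ 208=50.24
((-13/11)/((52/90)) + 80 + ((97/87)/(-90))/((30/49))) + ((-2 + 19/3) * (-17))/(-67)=13682436589/173121300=79.03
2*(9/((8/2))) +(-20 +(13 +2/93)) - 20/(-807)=-40923/16678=-2.45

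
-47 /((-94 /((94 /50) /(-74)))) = -47 /3700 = -0.01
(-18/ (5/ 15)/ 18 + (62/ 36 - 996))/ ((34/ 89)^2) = -142189871/ 20808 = -6833.42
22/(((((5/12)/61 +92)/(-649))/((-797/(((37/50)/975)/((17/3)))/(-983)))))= -2301118938690000/2449550479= -939404.58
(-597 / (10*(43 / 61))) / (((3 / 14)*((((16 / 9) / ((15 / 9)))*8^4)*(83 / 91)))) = -23197629 / 233897984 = -0.10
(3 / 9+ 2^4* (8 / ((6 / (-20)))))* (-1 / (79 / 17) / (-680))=-1279 / 9480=-0.13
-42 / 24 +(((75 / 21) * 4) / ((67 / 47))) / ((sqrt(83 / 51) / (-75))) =-352500 * sqrt(4233) / 38927 - 7 / 4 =-590.91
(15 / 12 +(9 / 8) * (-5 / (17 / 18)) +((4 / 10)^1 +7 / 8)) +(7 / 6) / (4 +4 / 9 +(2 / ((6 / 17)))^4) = -27947159 / 8148440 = -3.43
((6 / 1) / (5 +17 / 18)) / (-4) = -27 / 107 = -0.25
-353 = -353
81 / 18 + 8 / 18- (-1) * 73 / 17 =2827 / 306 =9.24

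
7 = 7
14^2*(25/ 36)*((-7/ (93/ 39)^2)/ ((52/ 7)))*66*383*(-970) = 1594441974125/ 2883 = 553049592.13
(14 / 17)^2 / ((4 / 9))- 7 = -5.47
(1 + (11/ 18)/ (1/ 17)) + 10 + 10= 565/ 18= 31.39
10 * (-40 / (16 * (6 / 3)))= -25 / 2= -12.50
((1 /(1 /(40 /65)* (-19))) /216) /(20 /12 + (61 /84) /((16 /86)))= -224 /8320689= -0.00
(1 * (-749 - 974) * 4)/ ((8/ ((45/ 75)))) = -5169/ 10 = -516.90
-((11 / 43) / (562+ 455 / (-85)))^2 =-34969 / 165574934281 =-0.00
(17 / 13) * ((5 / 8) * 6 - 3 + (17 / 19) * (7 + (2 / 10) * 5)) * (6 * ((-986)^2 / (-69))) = -4966463266 / 5681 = -874223.42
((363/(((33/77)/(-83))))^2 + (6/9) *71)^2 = 219830794031927883025/9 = 24425643781325320336.11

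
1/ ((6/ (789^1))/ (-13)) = -1709.50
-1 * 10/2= -5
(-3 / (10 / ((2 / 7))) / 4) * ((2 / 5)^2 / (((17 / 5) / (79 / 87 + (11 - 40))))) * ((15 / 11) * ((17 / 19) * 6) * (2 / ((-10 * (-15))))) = 14664 / 5303375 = 0.00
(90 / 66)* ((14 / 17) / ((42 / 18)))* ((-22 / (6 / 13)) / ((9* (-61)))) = 130 / 3111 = 0.04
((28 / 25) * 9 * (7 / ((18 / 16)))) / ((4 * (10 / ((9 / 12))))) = 147 / 125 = 1.18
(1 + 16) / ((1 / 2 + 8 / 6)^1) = 102 / 11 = 9.27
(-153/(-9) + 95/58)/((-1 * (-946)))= 1081/54868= 0.02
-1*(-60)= 60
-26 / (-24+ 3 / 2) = 52 / 45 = 1.16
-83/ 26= -3.19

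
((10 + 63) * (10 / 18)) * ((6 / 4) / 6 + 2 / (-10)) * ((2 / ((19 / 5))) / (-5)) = -73 / 342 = -0.21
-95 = -95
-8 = -8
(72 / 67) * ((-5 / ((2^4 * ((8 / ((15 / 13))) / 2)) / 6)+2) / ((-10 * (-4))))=5463 / 139360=0.04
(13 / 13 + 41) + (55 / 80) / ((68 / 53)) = 46279 / 1088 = 42.54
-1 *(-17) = 17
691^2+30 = 477511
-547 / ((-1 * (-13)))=-547 / 13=-42.08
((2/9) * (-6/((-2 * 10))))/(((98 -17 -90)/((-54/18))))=1/45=0.02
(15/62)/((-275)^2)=3/937750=0.00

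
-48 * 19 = -912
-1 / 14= -0.07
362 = 362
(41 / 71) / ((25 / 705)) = 5781 / 355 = 16.28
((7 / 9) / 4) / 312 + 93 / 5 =18.60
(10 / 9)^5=100000 / 59049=1.69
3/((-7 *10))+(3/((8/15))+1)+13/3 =9169/840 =10.92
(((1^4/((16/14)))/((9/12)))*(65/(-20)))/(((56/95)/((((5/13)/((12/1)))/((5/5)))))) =-475/2304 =-0.21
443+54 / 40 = 8887 / 20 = 444.35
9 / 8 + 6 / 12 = 1.62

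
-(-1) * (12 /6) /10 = 1 /5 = 0.20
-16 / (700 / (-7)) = 4 / 25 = 0.16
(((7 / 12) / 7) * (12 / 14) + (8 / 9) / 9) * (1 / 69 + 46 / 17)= 615863 / 1330182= 0.46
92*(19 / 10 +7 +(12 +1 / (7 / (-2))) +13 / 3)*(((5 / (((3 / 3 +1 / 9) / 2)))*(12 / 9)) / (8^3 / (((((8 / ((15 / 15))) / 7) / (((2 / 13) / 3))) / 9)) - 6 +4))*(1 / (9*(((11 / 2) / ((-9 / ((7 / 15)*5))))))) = -37595064 / 3587045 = -10.48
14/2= 7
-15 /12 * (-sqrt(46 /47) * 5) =25 * sqrt(2162) /188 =6.18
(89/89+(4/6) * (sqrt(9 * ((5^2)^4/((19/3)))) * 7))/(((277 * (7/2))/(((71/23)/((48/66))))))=781/178388+488125 * sqrt(57)/242098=15.23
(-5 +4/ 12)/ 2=-7/ 3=-2.33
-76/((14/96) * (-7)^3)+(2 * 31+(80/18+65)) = 2873215/21609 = 132.96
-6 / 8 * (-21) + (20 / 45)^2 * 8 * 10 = 10223 / 324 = 31.55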